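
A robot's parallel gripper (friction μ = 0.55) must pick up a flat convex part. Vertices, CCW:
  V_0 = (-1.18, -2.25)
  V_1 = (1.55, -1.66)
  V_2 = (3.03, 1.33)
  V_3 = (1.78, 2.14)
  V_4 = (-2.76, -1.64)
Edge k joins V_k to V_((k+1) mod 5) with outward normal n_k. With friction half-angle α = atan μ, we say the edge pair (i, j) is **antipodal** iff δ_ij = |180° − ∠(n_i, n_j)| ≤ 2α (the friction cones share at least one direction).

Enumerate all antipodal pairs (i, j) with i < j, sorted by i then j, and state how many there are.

count = 4; pairs: (0,2), (0,3), (1,3), (2,4)

α = atan 0.55 = 28.81°;  2α = 57.62°
n_0 = (+0.2112, -0.9774)
n_1 = (+0.8962, -0.4436)
n_2 = (+0.5438, +0.8392)
n_3 = (-0.6399, +0.7685)
n_4 = (-0.3602, -0.9329)
  (0,1): δ = 128.53°  ·
  (0,2): δ = 45.14°  ✓
  (0,3): δ = 27.59°  ✓
  (0,4): δ = 146.69°  ·
  (1,2): δ = 96.61°  ·
  (1,3): δ = 23.88°  ✓
  (1,4): δ = 95.22°  ·
  (2,3): δ = 107.28°  ·
  (2,4): δ = 11.83°  ✓
  (3,4): δ = 60.89°  ·
antipodal pairs: 4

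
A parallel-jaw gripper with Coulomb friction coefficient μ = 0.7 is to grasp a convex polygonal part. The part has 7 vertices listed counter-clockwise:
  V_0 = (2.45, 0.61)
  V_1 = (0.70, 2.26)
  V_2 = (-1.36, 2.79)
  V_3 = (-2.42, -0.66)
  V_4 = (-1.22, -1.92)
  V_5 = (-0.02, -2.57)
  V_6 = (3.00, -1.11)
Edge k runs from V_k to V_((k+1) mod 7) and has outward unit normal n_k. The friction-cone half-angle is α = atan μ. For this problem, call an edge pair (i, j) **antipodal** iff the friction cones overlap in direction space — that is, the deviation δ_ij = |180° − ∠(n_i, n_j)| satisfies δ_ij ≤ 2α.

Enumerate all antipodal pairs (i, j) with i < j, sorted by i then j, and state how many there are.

α = atan 0.7 = 34.99°;  2α = 69.98°
n_0 = (+0.6860, +0.7276)
n_1 = (+0.2492, +0.9685)
n_2 = (-0.9559, +0.2937)
n_3 = (-0.7241, -0.6897)
n_4 = (-0.4763, -0.8793)
n_5 = (+0.4352, -0.9003)
n_6 = (+0.9525, +0.3046)
  (0,1): δ = 151.11°  ·
  (0,2): δ = 63.76°  ✓
  (0,3): δ = 3.08°  ✓
  (0,4): δ = 14.87°  ✓
  (0,5): δ = 69.12°  ✓
  (0,6): δ = 151.05°  ·
  (1,2): δ = 92.65°  ·
  (1,3): δ = 31.97°  ✓
  (1,4): δ = 14.01°  ✓
  (1,5): δ = 40.23°  ✓
  (1,6): δ = 122.16°  ·
  (2,3): δ = 119.32°  ·
  (2,4): δ = 101.36°  ·
  (2,5): δ = 47.12°  ✓
  (2,6): δ = 34.81°  ✓
  (3,4): δ = 162.05°  ·
  (3,5): δ = 107.80°  ·
  (3,6): δ = 25.87°  ✓
  (4,5): δ = 125.76°  ·
  (4,6): δ = 43.82°  ✓
  (5,6): δ = 98.07°  ·
antipodal pairs: 11

count = 11; pairs: (0,2), (0,3), (0,4), (0,5), (1,3), (1,4), (1,5), (2,5), (2,6), (3,6), (4,6)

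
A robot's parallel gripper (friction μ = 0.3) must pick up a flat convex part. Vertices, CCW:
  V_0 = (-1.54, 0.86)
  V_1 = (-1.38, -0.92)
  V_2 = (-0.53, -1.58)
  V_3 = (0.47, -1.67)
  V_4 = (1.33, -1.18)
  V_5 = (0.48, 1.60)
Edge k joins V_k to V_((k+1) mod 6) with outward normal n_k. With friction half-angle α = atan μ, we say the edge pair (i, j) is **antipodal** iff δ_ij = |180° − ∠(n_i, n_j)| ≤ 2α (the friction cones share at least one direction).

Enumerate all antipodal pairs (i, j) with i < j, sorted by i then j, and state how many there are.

count = 3; pairs: (0,4), (2,5), (3,5)

α = atan 0.3 = 16.70°;  2α = 33.40°
n_0 = (-0.9960, -0.0895)
n_1 = (-0.6133, -0.7899)
n_2 = (-0.0896, -0.9960)
n_3 = (+0.4951, -0.8689)
n_4 = (+0.9563, +0.2924)
n_5 = (-0.3440, +0.9390)
  (0,1): δ = 132.96°  ·
  (0,2): δ = 100.28°  ·
  (0,3): δ = 65.46°  ·
  (0,4): δ = 11.86°  ✓
  (0,5): δ = 104.98°  ·
  (1,2): δ = 147.31°  ·
  (1,3): δ = 112.50°  ·
  (1,4): δ = 35.17°  ·
  (1,5): δ = 57.95°  ·
  (2,3): δ = 145.18°  ·
  (2,4): δ = 67.86°  ·
  (2,5): δ = 25.26°  ✓
  (3,4): δ = 102.67°  ·
  (3,5): δ = 9.55°  ✓
  (4,5): δ = 86.88°  ·
antipodal pairs: 3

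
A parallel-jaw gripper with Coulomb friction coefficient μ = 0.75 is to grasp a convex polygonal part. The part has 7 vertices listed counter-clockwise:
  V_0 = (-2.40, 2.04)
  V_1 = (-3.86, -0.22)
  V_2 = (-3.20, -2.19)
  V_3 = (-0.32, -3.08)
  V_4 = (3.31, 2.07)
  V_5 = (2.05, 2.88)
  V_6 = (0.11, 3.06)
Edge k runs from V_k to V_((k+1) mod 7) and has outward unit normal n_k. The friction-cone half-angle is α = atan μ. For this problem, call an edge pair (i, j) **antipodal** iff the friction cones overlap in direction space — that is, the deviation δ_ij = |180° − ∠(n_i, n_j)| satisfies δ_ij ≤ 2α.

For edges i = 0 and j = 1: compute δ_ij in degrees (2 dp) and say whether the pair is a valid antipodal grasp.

δ = 128.61°, invalid

α = atan 0.75 = 36.87°;  2α = 73.74°
edge 0: e_0 = (-1.46, -2.26);  n_0 = (-0.8400, +0.5426)
edge 1: e_1 = (+0.66, -1.97);  n_1 = (-0.9482, -0.3177)
∠(n_0, n_1) = 51.39°
δ = |180° − 51.39°| = 128.61°
128.61° > 2α = 73.74°  →  invalid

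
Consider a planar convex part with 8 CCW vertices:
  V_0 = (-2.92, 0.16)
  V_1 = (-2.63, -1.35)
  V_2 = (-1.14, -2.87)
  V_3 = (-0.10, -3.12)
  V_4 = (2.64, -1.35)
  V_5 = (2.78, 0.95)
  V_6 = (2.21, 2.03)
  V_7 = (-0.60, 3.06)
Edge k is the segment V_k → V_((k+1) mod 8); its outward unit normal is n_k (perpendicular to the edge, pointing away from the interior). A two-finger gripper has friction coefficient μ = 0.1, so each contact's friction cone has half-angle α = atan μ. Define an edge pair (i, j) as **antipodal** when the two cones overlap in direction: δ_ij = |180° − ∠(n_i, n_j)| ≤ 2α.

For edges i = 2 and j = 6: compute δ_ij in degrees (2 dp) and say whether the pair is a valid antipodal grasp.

δ = 6.61°, valid

α = atan 0.1 = 5.71°;  2α = 11.42°
edge 2: e_2 = (+1.04, -0.25);  n_2 = (-0.2337, -0.9723)
edge 6: e_6 = (-2.81, +1.03);  n_6 = (+0.3442, +0.9389)
∠(n_2, n_6) = 173.39°
δ = |180° − 173.39°| = 6.61°
6.61° ≤ 2α = 11.42°  →  valid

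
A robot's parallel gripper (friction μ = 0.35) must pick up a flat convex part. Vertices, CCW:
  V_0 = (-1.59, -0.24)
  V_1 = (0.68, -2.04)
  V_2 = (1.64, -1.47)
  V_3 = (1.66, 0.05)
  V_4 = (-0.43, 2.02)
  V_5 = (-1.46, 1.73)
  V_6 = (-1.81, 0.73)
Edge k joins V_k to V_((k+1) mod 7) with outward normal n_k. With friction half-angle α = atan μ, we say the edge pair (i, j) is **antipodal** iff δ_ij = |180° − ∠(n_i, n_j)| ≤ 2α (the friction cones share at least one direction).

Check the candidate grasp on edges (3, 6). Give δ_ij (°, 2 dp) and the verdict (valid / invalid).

α = atan 0.35 = 19.29°;  2α = 38.58°
edge 3: e_3 = (-2.09, +1.97);  n_3 = (+0.6859, +0.7277)
edge 6: e_6 = (+0.22, -0.97);  n_6 = (-0.9752, -0.2212)
∠(n_3, n_6) = 146.09°
δ = |180° − 146.09°| = 33.91°
33.91° ≤ 2α = 38.58°  →  valid

δ = 33.91°, valid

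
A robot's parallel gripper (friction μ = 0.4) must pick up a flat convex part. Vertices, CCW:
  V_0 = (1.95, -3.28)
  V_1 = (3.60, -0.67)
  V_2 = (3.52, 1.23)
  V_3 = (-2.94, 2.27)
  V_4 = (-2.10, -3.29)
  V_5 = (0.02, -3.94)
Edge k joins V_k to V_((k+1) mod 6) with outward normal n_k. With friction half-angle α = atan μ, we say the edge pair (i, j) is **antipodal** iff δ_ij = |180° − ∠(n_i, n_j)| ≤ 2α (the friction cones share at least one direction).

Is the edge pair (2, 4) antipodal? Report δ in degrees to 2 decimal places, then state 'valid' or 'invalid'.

α = atan 0.4 = 21.80°;  2α = 43.60°
edge 2: e_2 = (-6.46, +1.04);  n_2 = (+0.1589, +0.9873)
edge 4: e_4 = (+2.12, -0.65);  n_4 = (-0.2931, -0.9561)
∠(n_2, n_4) = 172.10°
δ = |180° − 172.10°| = 7.90°
7.90° ≤ 2α = 43.60°  →  valid

δ = 7.90°, valid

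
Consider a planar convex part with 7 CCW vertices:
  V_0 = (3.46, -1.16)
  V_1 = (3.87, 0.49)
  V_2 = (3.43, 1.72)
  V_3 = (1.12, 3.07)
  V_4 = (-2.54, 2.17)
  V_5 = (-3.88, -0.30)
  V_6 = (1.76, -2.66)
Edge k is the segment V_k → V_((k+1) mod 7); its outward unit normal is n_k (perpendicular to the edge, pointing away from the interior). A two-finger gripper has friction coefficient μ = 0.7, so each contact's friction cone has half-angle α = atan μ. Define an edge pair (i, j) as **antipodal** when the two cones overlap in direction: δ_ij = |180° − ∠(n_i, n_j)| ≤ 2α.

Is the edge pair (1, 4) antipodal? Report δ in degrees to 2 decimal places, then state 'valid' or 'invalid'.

δ = 48.16°, valid

α = atan 0.7 = 34.99°;  2α = 69.98°
edge 1: e_1 = (-0.44, +1.23);  n_1 = (+0.9416, +0.3368)
edge 4: e_4 = (-1.34, -2.47);  n_4 = (-0.8790, +0.4769)
∠(n_1, n_4) = 131.84°
δ = |180° − 131.84°| = 48.16°
48.16° ≤ 2α = 69.98°  →  valid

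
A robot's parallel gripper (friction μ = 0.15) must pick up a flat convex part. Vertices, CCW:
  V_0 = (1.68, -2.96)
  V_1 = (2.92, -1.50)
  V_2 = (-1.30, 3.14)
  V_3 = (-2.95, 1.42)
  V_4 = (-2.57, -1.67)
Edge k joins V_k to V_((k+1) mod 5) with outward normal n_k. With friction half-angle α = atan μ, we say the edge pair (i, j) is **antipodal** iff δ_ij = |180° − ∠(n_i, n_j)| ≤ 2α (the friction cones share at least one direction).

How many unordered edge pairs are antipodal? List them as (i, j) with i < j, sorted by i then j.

count = 1; pairs: (0,2)

α = atan 0.15 = 8.53°;  2α = 17.06°
n_0 = (+0.7622, -0.6473)
n_1 = (+0.7398, +0.6728)
n_2 = (-0.7216, +0.6923)
n_3 = (-0.9925, -0.1221)
n_4 = (-0.2904, -0.9569)
  (0,1): δ = 97.37°  ·
  (0,2): δ = 3.47°  ✓
  (0,3): δ = 47.35°  ·
  (0,4): δ = 113.46°  ·
  (1,2): δ = 86.10°  ·
  (1,3): δ = 35.28°  ·
  (1,4): δ = 30.83°  ·
  (2,3): δ = 129.18°  ·
  (2,4): δ = 63.07°  ·
  (3,4): δ = 113.90°  ·
antipodal pairs: 1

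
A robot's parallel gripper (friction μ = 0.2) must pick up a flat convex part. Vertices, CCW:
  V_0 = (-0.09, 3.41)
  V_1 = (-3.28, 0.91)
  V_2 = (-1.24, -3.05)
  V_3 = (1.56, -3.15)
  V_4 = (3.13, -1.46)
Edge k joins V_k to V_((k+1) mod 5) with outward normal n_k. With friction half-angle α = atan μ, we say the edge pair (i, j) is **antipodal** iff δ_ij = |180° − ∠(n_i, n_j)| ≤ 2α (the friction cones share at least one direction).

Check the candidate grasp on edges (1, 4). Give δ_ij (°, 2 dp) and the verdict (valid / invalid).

α = atan 0.2 = 11.31°;  2α = 22.62°
edge 1: e_1 = (+2.04, -3.96);  n_1 = (-0.8890, -0.4580)
edge 4: e_4 = (-3.22, +4.87);  n_4 = (+0.8342, +0.5515)
∠(n_1, n_4) = 173.78°
δ = |180° − 173.78°| = 6.22°
6.22° ≤ 2α = 22.62°  →  valid

δ = 6.22°, valid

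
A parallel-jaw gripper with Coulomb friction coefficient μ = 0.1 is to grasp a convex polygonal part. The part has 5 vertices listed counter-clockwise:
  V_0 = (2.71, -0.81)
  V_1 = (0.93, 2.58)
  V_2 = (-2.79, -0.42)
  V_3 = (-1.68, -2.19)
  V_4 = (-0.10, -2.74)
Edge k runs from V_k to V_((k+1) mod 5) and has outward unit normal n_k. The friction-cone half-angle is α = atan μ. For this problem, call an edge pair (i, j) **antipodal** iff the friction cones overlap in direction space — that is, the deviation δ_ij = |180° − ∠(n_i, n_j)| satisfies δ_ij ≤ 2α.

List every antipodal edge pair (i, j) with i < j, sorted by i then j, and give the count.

count = 2; pairs: (0,2), (1,4)

α = atan 0.1 = 5.71°;  2α = 11.42°
n_0 = (+0.8854, +0.4649)
n_1 = (-0.6278, +0.7784)
n_2 = (-0.8472, -0.5313)
n_3 = (-0.3288, -0.9444)
n_4 = (+0.5662, -0.8243)
  (0,1): δ = 78.82°  ·
  (0,2): δ = 4.39°  ✓
  (0,3): δ = 43.10°  ·
  (0,4): δ = 96.78°  ·
  (1,2): δ = 96.79°  ·
  (1,3): δ = 58.08°  ·
  (1,4): δ = 4.40°  ✓
  (2,3): δ = 141.29°  ·
  (2,4): δ = 87.61°  ·
  (3,4): δ = 126.32°  ·
antipodal pairs: 2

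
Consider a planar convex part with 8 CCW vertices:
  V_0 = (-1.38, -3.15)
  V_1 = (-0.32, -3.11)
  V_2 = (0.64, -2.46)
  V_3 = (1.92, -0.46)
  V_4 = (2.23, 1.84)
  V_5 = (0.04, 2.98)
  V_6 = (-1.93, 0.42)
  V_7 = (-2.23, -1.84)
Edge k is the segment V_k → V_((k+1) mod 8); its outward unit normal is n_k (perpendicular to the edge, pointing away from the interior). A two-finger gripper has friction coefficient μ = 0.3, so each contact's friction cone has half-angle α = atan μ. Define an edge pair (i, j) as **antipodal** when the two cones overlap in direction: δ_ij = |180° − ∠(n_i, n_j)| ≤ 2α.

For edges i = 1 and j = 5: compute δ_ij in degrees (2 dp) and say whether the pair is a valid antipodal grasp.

δ = 18.32°, valid

α = atan 0.3 = 16.70°;  2α = 33.40°
edge 1: e_1 = (+0.96, +0.65);  n_1 = (+0.5607, -0.8280)
edge 5: e_5 = (-1.97, -2.56);  n_5 = (-0.7925, +0.6099)
∠(n_1, n_5) = 161.68°
δ = |180° − 161.68°| = 18.32°
18.32° ≤ 2α = 33.40°  →  valid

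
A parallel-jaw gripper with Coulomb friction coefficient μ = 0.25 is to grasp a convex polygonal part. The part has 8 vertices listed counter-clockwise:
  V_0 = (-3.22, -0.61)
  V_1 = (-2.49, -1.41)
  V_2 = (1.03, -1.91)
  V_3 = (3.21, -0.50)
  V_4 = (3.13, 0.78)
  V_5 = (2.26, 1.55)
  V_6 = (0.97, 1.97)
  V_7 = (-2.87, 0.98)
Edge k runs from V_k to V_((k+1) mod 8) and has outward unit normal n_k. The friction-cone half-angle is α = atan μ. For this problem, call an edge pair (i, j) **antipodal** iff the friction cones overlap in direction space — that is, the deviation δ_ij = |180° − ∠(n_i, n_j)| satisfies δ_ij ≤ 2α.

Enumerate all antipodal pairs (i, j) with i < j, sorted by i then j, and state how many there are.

count = 5; pairs: (0,4), (1,5), (1,6), (2,6), (3,7)

α = atan 0.25 = 14.04°;  2α = 28.07°
n_0 = (-0.7387, -0.6741)
n_1 = (-0.1406, -0.9901)
n_2 = (+0.5431, -0.8397)
n_3 = (+0.9981, +0.0624)
n_4 = (+0.6628, +0.7488)
n_5 = (+0.3096, +0.9509)
n_6 = (-0.2496, +0.9683)
n_7 = (-0.9766, +0.2150)
  (0,1): δ = 140.46°  ·
  (0,2): δ = 99.49°  ·
  (0,3): δ = 38.80°  ·
  (0,4): δ = 6.11°  ✓
  (0,5): δ = 29.59°  ·
  (0,6): δ = 62.08°  ·
  (0,7): δ = 125.21°  ·
  (1,2): δ = 139.02°  ·
  (1,3): δ = 78.34°  ·
  (1,4): δ = 33.43°  ·
  (1,5): δ = 9.95°  ✓
  (1,6): δ = 22.54°  ✓
  (1,7): δ = 85.67°  ·
  (2,3): δ = 119.32°  ·
  (2,4): δ = 74.41°  ·
  (2,5): δ = 50.93°  ·
  (2,6): δ = 18.44°  ✓
  (2,7): δ = 44.69°  ·
  (3,4): δ = 135.09°  ·
  (3,5): δ = 111.61°  ·
  (3,6): δ = 79.12°  ·
  (3,7): δ = 15.99°  ✓
  (4,5): δ = 156.52°  ·
  (4,6): δ = 124.03°  ·
  (4,7): δ = 60.90°  ·
  (5,6): δ = 147.51°  ·
  (5,7): δ = 84.38°  ·
  (6,7): δ = 116.87°  ·
antipodal pairs: 5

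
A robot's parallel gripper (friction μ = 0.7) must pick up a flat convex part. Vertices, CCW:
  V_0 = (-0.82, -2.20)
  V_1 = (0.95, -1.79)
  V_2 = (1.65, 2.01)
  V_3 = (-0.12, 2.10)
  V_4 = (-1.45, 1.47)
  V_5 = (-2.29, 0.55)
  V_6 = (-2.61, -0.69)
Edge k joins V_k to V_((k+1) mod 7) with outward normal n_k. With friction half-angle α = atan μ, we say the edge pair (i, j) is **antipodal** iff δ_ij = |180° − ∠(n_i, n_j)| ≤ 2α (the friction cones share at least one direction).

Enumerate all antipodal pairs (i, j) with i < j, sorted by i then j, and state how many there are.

count = 10; pairs: (0,2), (0,3), (0,4), (0,5), (1,3), (1,4), (1,5), (1,6), (2,6), (3,6)

α = atan 0.7 = 34.99°;  2α = 69.98°
n_0 = (+0.2257, -0.9742)
n_1 = (+0.9835, -0.1812)
n_2 = (+0.0508, +0.9987)
n_3 = (-0.4281, +0.9037)
n_4 = (-0.7385, +0.6743)
n_5 = (-0.9683, +0.2499)
n_6 = (-0.6448, -0.7644)
  (0,1): δ = 113.48°  ·
  (0,2): δ = 15.95°  ✓
  (0,3): δ = 12.30°  ✓
  (0,4): δ = 34.56°  ✓
  (0,5): δ = 62.49°  ✓
  (0,6): δ = 126.81°  ·
  (1,2): δ = 82.47°  ·
  (1,3): δ = 54.22°  ✓
  (1,4): δ = 31.96°  ✓
  (1,5): δ = 4.03°  ✓
  (1,6): δ = 60.29°  ✓
  (2,3): δ = 151.74°  ·
  (2,4): δ = 129.49°  ·
  (2,5): δ = 101.56°  ·
  (2,6): δ = 37.24°  ✓
  (3,4): δ = 157.74°  ·
  (3,5): δ = 129.82°  ·
  (3,6): δ = 65.50°  ✓
  (4,5): δ = 152.07°  ·
  (4,6): δ = 87.75°  ·
  (5,6): δ = 115.68°  ·
antipodal pairs: 10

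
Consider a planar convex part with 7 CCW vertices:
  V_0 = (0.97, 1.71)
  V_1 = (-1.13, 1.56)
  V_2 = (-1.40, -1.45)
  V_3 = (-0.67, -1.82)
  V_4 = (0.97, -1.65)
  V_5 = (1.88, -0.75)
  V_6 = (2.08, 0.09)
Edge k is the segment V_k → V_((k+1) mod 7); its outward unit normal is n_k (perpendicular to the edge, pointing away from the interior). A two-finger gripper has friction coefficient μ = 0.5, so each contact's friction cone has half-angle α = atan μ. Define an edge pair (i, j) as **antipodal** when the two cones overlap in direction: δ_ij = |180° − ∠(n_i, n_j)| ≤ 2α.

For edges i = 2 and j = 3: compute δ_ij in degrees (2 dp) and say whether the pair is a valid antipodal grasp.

δ = 147.20°, invalid

α = atan 0.5 = 26.57°;  2α = 53.13°
edge 2: e_2 = (+0.73, -0.37);  n_2 = (-0.4521, -0.8920)
edge 3: e_3 = (+1.64, +0.17);  n_3 = (+0.1031, -0.9947)
∠(n_2, n_3) = 32.80°
δ = |180° − 32.80°| = 147.20°
147.20° > 2α = 53.13°  →  invalid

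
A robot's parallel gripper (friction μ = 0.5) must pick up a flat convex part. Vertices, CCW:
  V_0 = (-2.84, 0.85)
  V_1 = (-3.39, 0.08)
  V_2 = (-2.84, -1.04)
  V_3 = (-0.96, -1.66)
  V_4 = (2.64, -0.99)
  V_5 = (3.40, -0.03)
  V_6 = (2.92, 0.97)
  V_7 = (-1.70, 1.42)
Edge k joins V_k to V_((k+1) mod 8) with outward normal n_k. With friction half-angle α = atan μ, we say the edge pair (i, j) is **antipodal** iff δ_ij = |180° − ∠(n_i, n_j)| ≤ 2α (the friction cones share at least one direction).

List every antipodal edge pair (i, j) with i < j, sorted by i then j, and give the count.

α = atan 0.5 = 26.57°;  2α = 53.13°
n_0 = (-0.8137, +0.5812)
n_1 = (-0.8976, -0.4408)
n_2 = (-0.3132, -0.9497)
n_3 = (+0.1830, -0.9831)
n_4 = (+0.7840, -0.6207)
n_5 = (+0.9015, +0.4327)
n_6 = (+0.0969, +0.9953)
n_7 = (-0.4472, +0.8944)
  (0,1): δ = 118.31°  ·
  (0,2): δ = 72.71°  ·
  (0,3): δ = 43.92°  ✓
  (0,4): δ = 2.83°  ✓
  (0,5): δ = 61.18°  ·
  (0,6): δ = 119.97°  ·
  (0,7): δ = 152.10°  ·
  (1,2): δ = 134.41°  ·
  (1,3): δ = 105.61°  ·
  (1,4): δ = 64.52°  ·
  (1,5): δ = 0.51°  ✓
  (1,6): δ = 58.28°  ·
  (1,7): δ = 90.41°  ·
  (2,3): δ = 151.21°  ·
  (2,4): δ = 110.12°  ·
  (2,5): δ = 46.11°  ✓
  (2,6): δ = 12.69°  ✓
  (2,7): δ = 44.82°  ✓
  (3,4): δ = 138.91°  ·
  (3,5): δ = 74.90°  ·
  (3,6): δ = 16.11°  ✓
  (3,7): δ = 16.02°  ✓
  (4,5): δ = 115.99°  ·
  (4,6): δ = 57.20°  ·
  (4,7): δ = 25.07°  ✓
  (5,6): δ = 121.20°  ·
  (5,7): δ = 89.08°  ·
  (6,7): δ = 147.87°  ·
antipodal pairs: 9

count = 9; pairs: (0,3), (0,4), (1,5), (2,5), (2,6), (2,7), (3,6), (3,7), (4,7)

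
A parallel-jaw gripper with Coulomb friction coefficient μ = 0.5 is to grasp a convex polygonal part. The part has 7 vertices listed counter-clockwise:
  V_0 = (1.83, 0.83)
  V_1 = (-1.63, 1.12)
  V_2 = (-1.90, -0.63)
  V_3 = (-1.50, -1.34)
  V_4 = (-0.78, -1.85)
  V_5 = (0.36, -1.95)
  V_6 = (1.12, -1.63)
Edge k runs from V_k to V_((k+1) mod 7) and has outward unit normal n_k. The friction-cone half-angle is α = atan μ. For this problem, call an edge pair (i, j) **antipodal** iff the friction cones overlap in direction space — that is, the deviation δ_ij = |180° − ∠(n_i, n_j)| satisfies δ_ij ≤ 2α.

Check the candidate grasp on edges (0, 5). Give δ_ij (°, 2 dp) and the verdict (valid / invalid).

δ = 27.62°, valid

α = atan 0.5 = 26.57°;  2α = 53.13°
edge 0: e_0 = (-3.46, +0.29);  n_0 = (+0.0835, +0.9965)
edge 5: e_5 = (+0.76, +0.32);  n_5 = (+0.3881, -0.9216)
∠(n_0, n_5) = 152.38°
δ = |180° − 152.38°| = 27.62°
27.62° ≤ 2α = 53.13°  →  valid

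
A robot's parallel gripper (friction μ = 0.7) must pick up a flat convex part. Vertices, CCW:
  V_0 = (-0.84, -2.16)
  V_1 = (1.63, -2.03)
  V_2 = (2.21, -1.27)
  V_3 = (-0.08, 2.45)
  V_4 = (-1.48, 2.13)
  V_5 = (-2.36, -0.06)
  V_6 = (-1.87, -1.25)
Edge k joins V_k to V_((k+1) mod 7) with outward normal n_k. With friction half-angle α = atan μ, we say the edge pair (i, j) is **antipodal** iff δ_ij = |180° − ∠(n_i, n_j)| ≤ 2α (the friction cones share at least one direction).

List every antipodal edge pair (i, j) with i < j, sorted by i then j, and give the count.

α = atan 0.7 = 34.99°;  2α = 69.98°
n_0 = (+0.0526, -0.9986)
n_1 = (+0.7950, -0.6067)
n_2 = (+0.8516, +0.5242)
n_3 = (-0.2228, +0.9749)
n_4 = (-0.9279, +0.3729)
n_5 = (-0.9247, -0.3807)
n_6 = (-0.6621, -0.7494)
  (0,1): δ = 130.36°  ·
  (0,2): δ = 61.40°  ✓
  (0,3): δ = 9.86°  ✓
  (0,4): δ = 65.10°  ✓
  (0,5): δ = 109.37°  ·
  (0,6): δ = 135.53°  ·
  (1,2): δ = 111.03°  ·
  (1,3): δ = 39.78°  ✓
  (1,4): δ = 15.46°  ✓
  (1,5): δ = 59.73°  ✓
  (1,6): δ = 85.89°  ·
  (2,3): δ = 108.74°  ·
  (2,4): δ = 53.51°  ✓
  (2,5): δ = 9.24°  ✓
  (2,6): δ = 16.92°  ✓
  (3,4): δ = 124.77°  ·
  (3,5): δ = 80.49°  ·
  (3,6): δ = 54.34°  ✓
  (4,5): δ = 135.73°  ·
  (4,6): δ = 109.57°  ·
  (5,6): δ = 153.84°  ·
antipodal pairs: 10

count = 10; pairs: (0,2), (0,3), (0,4), (1,3), (1,4), (1,5), (2,4), (2,5), (2,6), (3,6)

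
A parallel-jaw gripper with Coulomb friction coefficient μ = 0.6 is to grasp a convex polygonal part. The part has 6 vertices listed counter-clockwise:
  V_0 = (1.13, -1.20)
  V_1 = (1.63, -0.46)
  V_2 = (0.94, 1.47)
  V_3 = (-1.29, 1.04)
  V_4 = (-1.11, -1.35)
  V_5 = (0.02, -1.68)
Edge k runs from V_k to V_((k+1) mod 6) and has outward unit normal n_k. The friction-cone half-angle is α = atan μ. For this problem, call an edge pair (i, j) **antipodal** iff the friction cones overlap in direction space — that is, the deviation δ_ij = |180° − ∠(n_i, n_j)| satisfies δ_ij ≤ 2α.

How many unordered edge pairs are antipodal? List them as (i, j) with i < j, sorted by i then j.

α = atan 0.6 = 30.96°;  2α = 61.93°
n_0 = (+0.8286, -0.5599)
n_1 = (+0.9416, +0.3366)
n_2 = (-0.1893, +0.9819)
n_3 = (-0.9972, -0.0751)
n_4 = (-0.2803, -0.9599)
n_5 = (+0.3969, -0.9179)
  (0,1): δ = 126.28°  ·
  (0,2): δ = 45.04°  ✓
  (0,3): δ = 38.35°  ✓
  (0,4): δ = 107.77°  ·
  (0,5): δ = 147.43°  ·
  (1,2): δ = 98.76°  ·
  (1,3): δ = 15.37°  ✓
  (1,4): δ = 54.05°  ✓
  (1,5): δ = 93.71°  ·
  (2,3): δ = 96.61°  ·
  (2,4): δ = 27.19°  ✓
  (2,5): δ = 12.47°  ✓
  (3,4): δ = 110.59°  ·
  (3,5): δ = 70.92°  ·
  (4,5): δ = 140.34°  ·
antipodal pairs: 6

count = 6; pairs: (0,2), (0,3), (1,3), (1,4), (2,4), (2,5)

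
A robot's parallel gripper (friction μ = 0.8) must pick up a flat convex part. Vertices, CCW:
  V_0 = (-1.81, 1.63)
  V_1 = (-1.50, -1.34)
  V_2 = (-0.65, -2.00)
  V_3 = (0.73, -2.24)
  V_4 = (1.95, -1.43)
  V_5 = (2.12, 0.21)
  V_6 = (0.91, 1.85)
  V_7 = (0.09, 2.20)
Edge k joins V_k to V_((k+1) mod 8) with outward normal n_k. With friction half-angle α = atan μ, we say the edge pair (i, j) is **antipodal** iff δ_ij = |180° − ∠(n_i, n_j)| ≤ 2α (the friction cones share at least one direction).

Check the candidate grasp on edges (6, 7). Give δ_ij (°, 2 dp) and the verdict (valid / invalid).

α = atan 0.8 = 38.66°;  2α = 77.32°
edge 6: e_6 = (-0.82, +0.35);  n_6 = (+0.3926, +0.9197)
edge 7: e_7 = (-1.90, -0.57);  n_7 = (-0.2873, +0.9578)
∠(n_6, n_7) = 39.81°
δ = |180° − 39.81°| = 140.19°
140.19° > 2α = 77.32°  →  invalid

δ = 140.19°, invalid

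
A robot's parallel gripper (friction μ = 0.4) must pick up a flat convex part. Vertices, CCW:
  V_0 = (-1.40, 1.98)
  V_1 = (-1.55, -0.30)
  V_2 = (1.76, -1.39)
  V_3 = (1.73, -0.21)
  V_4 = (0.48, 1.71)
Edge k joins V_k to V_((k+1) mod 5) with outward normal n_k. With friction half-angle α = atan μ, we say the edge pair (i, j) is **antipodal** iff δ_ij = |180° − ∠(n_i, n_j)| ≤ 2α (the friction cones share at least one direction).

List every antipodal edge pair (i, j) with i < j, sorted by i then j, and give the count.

α = atan 0.4 = 21.80°;  2α = 43.60°
n_0 = (-0.9978, +0.0656)
n_1 = (-0.3128, -0.9498)
n_2 = (+0.9997, +0.0254)
n_3 = (+0.8380, +0.5456)
n_4 = (+0.1422, +0.9898)
  (0,1): δ = 104.46°  ·
  (0,2): δ = 5.22°  ✓
  (0,3): δ = 36.83°  ✓
  (0,4): δ = 85.59°  ·
  (1,2): δ = 70.32°  ·
  (1,3): δ = 38.71°  ✓
  (1,4): δ = 10.05°  ✓
  (2,3): δ = 148.39°  ·
  (2,4): δ = 99.63°  ·
  (3,4): δ = 131.24°  ·
antipodal pairs: 4

count = 4; pairs: (0,2), (0,3), (1,3), (1,4)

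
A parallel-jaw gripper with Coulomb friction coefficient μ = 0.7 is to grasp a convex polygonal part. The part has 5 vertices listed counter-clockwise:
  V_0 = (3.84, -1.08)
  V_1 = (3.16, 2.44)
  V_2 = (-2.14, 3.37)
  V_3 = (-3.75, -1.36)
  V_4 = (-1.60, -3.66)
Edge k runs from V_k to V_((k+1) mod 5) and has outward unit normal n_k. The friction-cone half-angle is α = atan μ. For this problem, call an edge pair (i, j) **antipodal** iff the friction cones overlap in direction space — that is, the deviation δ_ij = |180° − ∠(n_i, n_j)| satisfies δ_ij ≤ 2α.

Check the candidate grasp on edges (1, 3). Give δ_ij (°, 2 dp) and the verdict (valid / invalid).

α = atan 0.7 = 34.99°;  2α = 69.98°
edge 1: e_1 = (-5.30, +0.93);  n_1 = (+0.1728, +0.9850)
edge 3: e_3 = (+2.15, -2.30);  n_3 = (-0.7305, -0.6829)
∠(n_1, n_3) = 143.02°
δ = |180° − 143.02°| = 36.98°
36.98° ≤ 2α = 69.98°  →  valid

δ = 36.98°, valid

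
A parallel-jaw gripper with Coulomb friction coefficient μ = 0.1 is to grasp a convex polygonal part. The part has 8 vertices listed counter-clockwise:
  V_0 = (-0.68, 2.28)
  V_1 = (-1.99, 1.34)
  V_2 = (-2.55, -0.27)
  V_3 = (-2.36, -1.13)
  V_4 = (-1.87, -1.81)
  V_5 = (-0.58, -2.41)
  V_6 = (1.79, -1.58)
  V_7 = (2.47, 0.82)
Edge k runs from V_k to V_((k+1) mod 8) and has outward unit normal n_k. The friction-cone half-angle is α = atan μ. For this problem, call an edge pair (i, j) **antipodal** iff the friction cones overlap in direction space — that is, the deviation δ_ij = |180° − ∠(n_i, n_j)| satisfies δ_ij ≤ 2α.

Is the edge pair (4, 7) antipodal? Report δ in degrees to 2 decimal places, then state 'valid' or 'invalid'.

δ = 0.08°, valid

α = atan 0.1 = 5.71°;  2α = 11.42°
edge 4: e_4 = (+1.29, -0.60);  n_4 = (-0.4217, -0.9067)
edge 7: e_7 = (-3.15, +1.46);  n_7 = (+0.4205, +0.9073)
∠(n_4, n_7) = 179.92°
δ = |180° − 179.92°| = 0.08°
0.08° ≤ 2α = 11.42°  →  valid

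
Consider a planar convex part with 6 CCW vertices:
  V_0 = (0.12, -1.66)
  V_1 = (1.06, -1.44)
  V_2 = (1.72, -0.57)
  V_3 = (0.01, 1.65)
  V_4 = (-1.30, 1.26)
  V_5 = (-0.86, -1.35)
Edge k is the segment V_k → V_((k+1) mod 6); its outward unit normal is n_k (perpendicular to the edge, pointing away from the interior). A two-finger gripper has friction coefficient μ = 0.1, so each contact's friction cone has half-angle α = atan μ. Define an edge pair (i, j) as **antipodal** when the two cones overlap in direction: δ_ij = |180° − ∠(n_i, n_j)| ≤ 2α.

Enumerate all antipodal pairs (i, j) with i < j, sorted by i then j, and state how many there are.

count = 1; pairs: (0,3)

α = atan 0.1 = 5.71°;  2α = 11.42°
n_0 = (+0.2279, -0.9737)
n_1 = (+0.7967, -0.6044)
n_2 = (+0.7922, +0.6102)
n_3 = (-0.2853, +0.9584)
n_4 = (-0.9861, -0.1662)
n_5 = (-0.3016, -0.9534)
  (0,1): δ = 140.36°  ·
  (0,2): δ = 65.57°  ·
  (0,3): δ = 3.41°  ✓
  (0,4): δ = 86.40°  ·
  (0,5): δ = 149.27°  ·
  (1,2): δ = 105.21°  ·
  (1,3): δ = 36.24°  ·
  (1,4): δ = 46.75°  ·
  (1,5): δ = 109.63°  ·
  (2,3): δ = 111.03°  ·
  (2,4): δ = 28.04°  ·
  (2,5): δ = 34.84°  ·
  (3,4): δ = 97.01°  ·
  (3,5): δ = 34.13°  ·
  (4,5): δ = 117.12°  ·
antipodal pairs: 1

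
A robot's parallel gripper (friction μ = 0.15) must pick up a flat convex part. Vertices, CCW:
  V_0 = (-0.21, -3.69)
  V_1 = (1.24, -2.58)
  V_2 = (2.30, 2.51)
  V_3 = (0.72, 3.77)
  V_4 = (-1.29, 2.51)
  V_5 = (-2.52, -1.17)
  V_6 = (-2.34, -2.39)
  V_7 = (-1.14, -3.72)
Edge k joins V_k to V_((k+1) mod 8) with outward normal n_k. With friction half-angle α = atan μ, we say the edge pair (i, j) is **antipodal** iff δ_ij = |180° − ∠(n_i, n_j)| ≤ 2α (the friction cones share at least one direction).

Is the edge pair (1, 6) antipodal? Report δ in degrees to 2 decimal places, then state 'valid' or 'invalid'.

α = atan 0.15 = 8.53°;  2α = 17.06°
edge 1: e_1 = (+1.06, +5.09);  n_1 = (+0.9790, -0.2039)
edge 6: e_6 = (+1.20, -1.33);  n_6 = (-0.7425, -0.6699)
∠(n_1, n_6) = 126.18°
δ = |180° − 126.18°| = 53.82°
53.82° > 2α = 17.06°  →  invalid

δ = 53.82°, invalid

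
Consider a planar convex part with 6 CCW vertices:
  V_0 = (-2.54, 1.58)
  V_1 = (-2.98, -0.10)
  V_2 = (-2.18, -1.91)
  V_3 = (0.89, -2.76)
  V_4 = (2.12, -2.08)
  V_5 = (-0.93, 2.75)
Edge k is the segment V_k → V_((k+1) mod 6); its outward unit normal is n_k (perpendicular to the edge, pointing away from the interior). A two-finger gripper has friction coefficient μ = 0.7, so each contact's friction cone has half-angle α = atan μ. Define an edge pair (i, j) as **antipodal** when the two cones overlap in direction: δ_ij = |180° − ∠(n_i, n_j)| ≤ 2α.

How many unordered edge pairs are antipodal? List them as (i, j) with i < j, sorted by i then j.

count = 6; pairs: (0,3), (0,4), (1,4), (2,4), (2,5), (3,5)

α = atan 0.7 = 34.99°;  2α = 69.98°
n_0 = (-0.9674, +0.2534)
n_1 = (-0.9146, -0.4043)
n_2 = (-0.2668, -0.9637)
n_3 = (+0.4838, -0.8752)
n_4 = (+0.8455, +0.5339)
n_5 = (-0.5879, +0.8090)
  (0,1): δ = 141.48°  ·
  (0,2): δ = 90.80°  ·
  (0,3): δ = 46.39°  ✓
  (0,4): δ = 46.95°  ✓
  (0,5): δ = 140.68°  ·
  (1,2): δ = 129.32°  ·
  (1,3): δ = 84.91°  ·
  (1,4): δ = 8.43°  ✓
  (1,5): δ = 102.16°  ·
  (2,3): δ = 135.59°  ·
  (2,4): δ = 42.25°  ✓
  (2,5): δ = 51.48°  ✓
  (3,4): δ = 86.66°  ·
  (3,5): δ = 7.07°  ✓
  (4,5): δ = 86.26°  ·
antipodal pairs: 6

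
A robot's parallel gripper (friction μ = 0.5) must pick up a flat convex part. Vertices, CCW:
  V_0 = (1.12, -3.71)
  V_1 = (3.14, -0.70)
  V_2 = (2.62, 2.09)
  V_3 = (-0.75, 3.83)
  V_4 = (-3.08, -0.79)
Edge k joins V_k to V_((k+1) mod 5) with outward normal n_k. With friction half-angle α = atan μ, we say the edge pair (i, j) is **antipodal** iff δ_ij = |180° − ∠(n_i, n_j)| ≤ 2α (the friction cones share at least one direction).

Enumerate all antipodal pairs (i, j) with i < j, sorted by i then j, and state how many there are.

α = atan 0.5 = 26.57°;  2α = 53.13°
n_0 = (+0.8303, -0.5572)
n_1 = (+0.9831, +0.1832)
n_2 = (+0.4588, +0.8886)
n_3 = (-0.8929, +0.4503)
n_4 = (-0.5708, -0.8211)
  (0,1): δ = 135.58°  ·
  (0,2): δ = 83.44°  ·
  (0,3): δ = 7.10°  ✓
  (0,4): δ = 89.06°  ·
  (1,2): δ = 127.87°  ·
  (1,3): δ = 37.32°  ✓
  (1,4): δ = 44.63°  ✓
  (2,3): δ = 89.45°  ·
  (2,4): δ = 7.50°  ✓
  (3,4): δ = 98.05°  ·
antipodal pairs: 4

count = 4; pairs: (0,3), (1,3), (1,4), (2,4)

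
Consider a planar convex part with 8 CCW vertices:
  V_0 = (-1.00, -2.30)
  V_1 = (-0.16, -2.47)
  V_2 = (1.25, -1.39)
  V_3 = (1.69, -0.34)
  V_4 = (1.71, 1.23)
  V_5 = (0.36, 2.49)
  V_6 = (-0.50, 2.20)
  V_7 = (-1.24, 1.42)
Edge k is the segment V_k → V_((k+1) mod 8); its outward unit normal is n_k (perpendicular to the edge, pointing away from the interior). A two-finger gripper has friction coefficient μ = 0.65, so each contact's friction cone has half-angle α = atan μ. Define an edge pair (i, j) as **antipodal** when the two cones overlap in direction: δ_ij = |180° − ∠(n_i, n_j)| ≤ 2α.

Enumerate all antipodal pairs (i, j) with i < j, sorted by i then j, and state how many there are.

α = atan 0.65 = 33.02°;  2α = 66.05°
n_0 = (-0.1984, -0.9801)
n_1 = (+0.6081, -0.7939)
n_2 = (+0.9223, -0.3865)
n_3 = (+0.9999, -0.0127)
n_4 = (+0.6823, +0.7311)
n_5 = (-0.3195, +0.9476)
n_6 = (-0.7255, +0.6883)
n_7 = (-0.9979, -0.0644)
  (0,1): δ = 131.11°  ·
  (0,2): δ = 101.29°  ·
  (0,3): δ = 79.29°  ·
  (0,4): δ = 31.58°  ✓
  (0,5): δ = 30.08°  ✓
  (0,6): δ = 57.95°  ✓
  (0,7): δ = 105.13°  ·
  (1,2): δ = 150.19°  ·
  (1,3): δ = 128.18°  ·
  (1,4): δ = 80.48°  ·
  (1,5): δ = 18.82°  ✓
  (1,6): δ = 9.06°  ✓
  (1,7): δ = 56.24°  ✓
  (2,3): δ = 157.99°  ·
  (2,4): δ = 110.29°  ·
  (2,5): δ = 48.63°  ✓
  (2,6): δ = 20.76°  ✓
  (2,7): δ = 26.43°  ✓
  (3,4): δ = 132.30°  ·
  (3,5): δ = 70.64°  ·
  (3,6): δ = 42.76°  ✓
  (3,7): δ = 4.42°  ✓
  (4,5): δ = 118.34°  ·
  (4,6): δ = 90.47°  ·
  (4,7): δ = 43.28°  ✓
  (5,6): δ = 152.13°  ·
  (5,7): δ = 104.94°  ·
  (6,7): δ = 132.82°  ·
antipodal pairs: 12

count = 12; pairs: (0,4), (0,5), (0,6), (1,5), (1,6), (1,7), (2,5), (2,6), (2,7), (3,6), (3,7), (4,7)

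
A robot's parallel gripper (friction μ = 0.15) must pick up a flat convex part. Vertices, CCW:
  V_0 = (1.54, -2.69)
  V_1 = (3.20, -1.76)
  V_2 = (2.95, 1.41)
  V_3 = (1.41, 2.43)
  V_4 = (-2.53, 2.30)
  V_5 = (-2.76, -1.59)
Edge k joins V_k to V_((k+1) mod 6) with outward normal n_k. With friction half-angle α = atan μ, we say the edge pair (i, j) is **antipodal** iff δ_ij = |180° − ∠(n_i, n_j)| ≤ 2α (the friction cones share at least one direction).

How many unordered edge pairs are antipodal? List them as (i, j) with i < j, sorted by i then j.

α = atan 0.15 = 8.53°;  2α = 17.06°
n_0 = (+0.4888, -0.8724)
n_1 = (+0.9969, +0.0786)
n_2 = (+0.5522, +0.8337)
n_3 = (-0.0330, +0.9995)
n_4 = (-0.9983, +0.0590)
n_5 = (-0.2478, -0.9688)
  (0,1): δ = 114.75°  ·
  (0,2): δ = 62.78°  ·
  (0,3): δ = 27.37°  ·
  (0,4): δ = 57.36°  ·
  (0,5): δ = 136.39°  ·
  (1,2): δ = 128.03°  ·
  (1,3): δ = 92.62°  ·
  (1,4): δ = 7.89°  ✓
  (1,5): δ = 71.14°  ·
  (2,3): δ = 144.59°  ·
  (2,4): δ = 59.87°  ·
  (2,5): δ = 19.17°  ·
  (3,4): δ = 95.27°  ·
  (3,5): δ = 16.24°  ✓
  (4,5): δ = 100.97°  ·
antipodal pairs: 2

count = 2; pairs: (1,4), (3,5)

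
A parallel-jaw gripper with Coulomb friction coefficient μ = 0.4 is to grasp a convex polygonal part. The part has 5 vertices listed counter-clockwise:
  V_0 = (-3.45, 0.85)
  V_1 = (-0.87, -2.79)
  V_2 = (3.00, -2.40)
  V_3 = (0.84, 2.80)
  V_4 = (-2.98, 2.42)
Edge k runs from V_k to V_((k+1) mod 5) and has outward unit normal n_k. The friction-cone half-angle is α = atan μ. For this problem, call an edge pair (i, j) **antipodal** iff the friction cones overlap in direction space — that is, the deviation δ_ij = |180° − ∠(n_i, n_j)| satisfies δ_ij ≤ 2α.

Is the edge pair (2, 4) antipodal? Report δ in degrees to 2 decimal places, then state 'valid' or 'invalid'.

α = atan 0.4 = 21.80°;  2α = 43.60°
edge 2: e_2 = (-2.16, +5.20);  n_2 = (+0.9235, +0.3836)
edge 4: e_4 = (-0.47, -1.57);  n_4 = (-0.9580, +0.2868)
∠(n_2, n_4) = 140.78°
δ = |180° − 140.78°| = 39.22°
39.22° ≤ 2α = 43.60°  →  valid

δ = 39.22°, valid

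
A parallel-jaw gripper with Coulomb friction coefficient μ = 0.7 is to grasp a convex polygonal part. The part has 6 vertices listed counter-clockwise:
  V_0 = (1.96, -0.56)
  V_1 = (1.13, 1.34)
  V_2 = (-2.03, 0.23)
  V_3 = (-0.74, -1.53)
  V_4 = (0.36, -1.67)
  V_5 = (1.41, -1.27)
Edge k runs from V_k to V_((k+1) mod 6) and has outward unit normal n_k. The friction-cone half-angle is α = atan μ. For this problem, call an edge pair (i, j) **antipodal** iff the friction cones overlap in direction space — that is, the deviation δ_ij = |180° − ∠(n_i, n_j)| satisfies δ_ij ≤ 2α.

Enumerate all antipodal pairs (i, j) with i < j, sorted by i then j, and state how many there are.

α = atan 0.7 = 34.99°;  2α = 69.98°
n_0 = (+0.9164, +0.4003)
n_1 = (-0.3314, +0.9435)
n_2 = (-0.8066, -0.5912)
n_3 = (-0.1263, -0.9920)
n_4 = (+0.3560, -0.9345)
n_5 = (+0.7905, -0.6124)
  (0,1): δ = 94.24°  ·
  (0,2): δ = 12.64°  ✓
  (0,3): δ = 59.15°  ✓
  (0,4): δ = 87.26°  ·
  (0,5): δ = 118.64°  ·
  (1,2): δ = 73.11°  ·
  (1,3): δ = 26.61°  ✓
  (1,4): δ = 1.50°  ✓
  (1,5): δ = 32.88°  ✓
  (2,3): δ = 133.49°  ·
  (2,4): δ = 105.39°  ·
  (2,5): δ = 74.00°  ·
  (3,4): δ = 151.89°  ·
  (3,5): δ = 120.51°  ·
  (4,5): δ = 148.62°  ·
antipodal pairs: 5

count = 5; pairs: (0,2), (0,3), (1,3), (1,4), (1,5)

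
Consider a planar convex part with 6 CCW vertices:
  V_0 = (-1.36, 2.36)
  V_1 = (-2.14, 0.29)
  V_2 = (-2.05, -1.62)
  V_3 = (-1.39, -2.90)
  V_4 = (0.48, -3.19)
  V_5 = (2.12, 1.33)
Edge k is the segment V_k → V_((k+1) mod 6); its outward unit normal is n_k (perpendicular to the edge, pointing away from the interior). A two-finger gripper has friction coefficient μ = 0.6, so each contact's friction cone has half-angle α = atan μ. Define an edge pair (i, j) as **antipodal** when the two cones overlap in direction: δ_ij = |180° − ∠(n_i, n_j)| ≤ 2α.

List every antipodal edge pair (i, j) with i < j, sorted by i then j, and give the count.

α = atan 0.6 = 30.96°;  2α = 61.93°
n_0 = (-0.9358, +0.3526)
n_1 = (-0.9989, -0.0471)
n_2 = (-0.8888, -0.4583)
n_3 = (-0.1532, -0.9882)
n_4 = (+0.9400, -0.3411)
n_5 = (+0.2838, +0.9589)
  (0,1): δ = 156.66°  ·
  (0,2): δ = 132.08°  ·
  (0,3): δ = 78.17°  ·
  (0,4): δ = 0.70°  ✓
  (0,5): δ = 94.16°  ·
  (1,2): δ = 155.42°  ·
  (1,3): δ = 101.51°  ·
  (1,4): δ = 22.64°  ✓
  (1,5): δ = 70.81°  ·
  (2,3): δ = 126.09°  ·
  (2,4): δ = 47.22°  ✓
  (2,5): δ = 46.24°  ✓
  (3,4): δ = 101.13°  ·
  (3,5): δ = 7.67°  ✓
  (4,5): δ = 86.55°  ·
antipodal pairs: 5

count = 5; pairs: (0,4), (1,4), (2,4), (2,5), (3,5)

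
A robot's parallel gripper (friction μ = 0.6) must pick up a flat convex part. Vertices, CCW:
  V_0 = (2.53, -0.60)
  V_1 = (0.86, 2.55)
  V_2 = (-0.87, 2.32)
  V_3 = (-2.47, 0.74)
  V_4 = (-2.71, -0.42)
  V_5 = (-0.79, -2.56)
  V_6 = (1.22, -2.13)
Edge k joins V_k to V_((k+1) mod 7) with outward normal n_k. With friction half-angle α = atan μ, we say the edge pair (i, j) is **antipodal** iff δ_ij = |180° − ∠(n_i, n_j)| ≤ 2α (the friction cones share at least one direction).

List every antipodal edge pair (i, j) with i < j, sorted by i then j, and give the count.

α = atan 0.6 = 30.96°;  2α = 61.93°
n_0 = (+0.8835, +0.4684)
n_1 = (-0.1318, +0.9913)
n_2 = (-0.7026, +0.7115)
n_3 = (-0.9793, +0.2026)
n_4 = (-0.7443, -0.6678)
n_5 = (+0.2092, -0.9779)
n_6 = (+0.7596, -0.6504)
  (0,1): δ = 110.36°  ·
  (0,2): δ = 73.29°  ·
  (0,3): δ = 39.62°  ✓
  (0,4): δ = 13.97°  ✓
  (0,5): δ = 74.14°  ·
  (0,6): δ = 111.50°  ·
  (1,2): δ = 142.93°  ·
  (1,3): δ = 109.26°  ·
  (1,4): δ = 55.67°  ✓
  (1,5): δ = 4.50°  ✓
  (1,6): δ = 41.86°  ✓
  (2,3): δ = 146.33°  ·
  (2,4): δ = 92.74°  ·
  (2,5): δ = 32.56°  ✓
  (2,6): δ = 4.79°  ✓
  (3,4): δ = 126.41°  ·
  (3,5): δ = 66.24°  ·
  (3,6): δ = 28.88°  ✓
  (4,5): δ = 119.82°  ·
  (4,6): δ = 82.47°  ·
  (5,6): δ = 142.65°  ·
antipodal pairs: 8

count = 8; pairs: (0,3), (0,4), (1,4), (1,5), (1,6), (2,5), (2,6), (3,6)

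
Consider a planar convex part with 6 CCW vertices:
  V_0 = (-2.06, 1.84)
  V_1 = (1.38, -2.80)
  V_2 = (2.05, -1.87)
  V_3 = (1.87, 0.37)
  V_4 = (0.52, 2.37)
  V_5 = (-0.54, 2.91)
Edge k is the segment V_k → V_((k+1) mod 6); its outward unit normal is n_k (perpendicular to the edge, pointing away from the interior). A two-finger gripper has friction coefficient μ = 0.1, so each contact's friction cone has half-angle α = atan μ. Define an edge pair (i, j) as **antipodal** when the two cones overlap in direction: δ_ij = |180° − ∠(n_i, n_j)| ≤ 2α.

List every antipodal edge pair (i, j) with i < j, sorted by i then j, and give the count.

count = 1; pairs: (0,3)

α = atan 0.1 = 5.71°;  2α = 11.42°
n_0 = (-0.8033, -0.5956)
n_1 = (+0.8114, -0.5845)
n_2 = (+0.9968, +0.0801)
n_3 = (+0.8288, +0.5595)
n_4 = (+0.4539, +0.8910)
n_5 = (-0.5756, +0.8177)
  (0,1): δ = 72.32°  ·
  (0,2): δ = 31.96°  ·
  (0,3): δ = 2.53°  ✓
  (0,4): δ = 26.45°  ·
  (0,5): δ = 88.59°  ·
  (1,2): δ = 139.64°  ·
  (1,3): δ = 110.21°  ·
  (1,4): δ = 81.23°  ·
  (1,5): δ = 19.09°  ·
  (2,3): δ = 150.57°  ·
  (2,4): δ = 121.59°  ·
  (2,5): δ = 59.45°  ·
  (3,4): δ = 151.02°  ·
  (3,5): δ = 88.88°  ·
  (4,5): δ = 117.86°  ·
antipodal pairs: 1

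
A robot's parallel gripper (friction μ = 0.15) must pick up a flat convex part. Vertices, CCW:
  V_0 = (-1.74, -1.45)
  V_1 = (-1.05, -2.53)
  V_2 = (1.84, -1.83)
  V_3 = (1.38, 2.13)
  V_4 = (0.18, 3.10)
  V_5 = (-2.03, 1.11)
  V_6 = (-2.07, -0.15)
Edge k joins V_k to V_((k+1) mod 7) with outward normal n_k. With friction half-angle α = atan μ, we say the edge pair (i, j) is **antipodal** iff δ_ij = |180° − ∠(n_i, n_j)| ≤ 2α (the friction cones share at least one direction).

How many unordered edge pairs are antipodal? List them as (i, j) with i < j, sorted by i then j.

α = atan 0.15 = 8.53°;  2α = 17.06°
n_0 = (-0.8427, -0.5384)
n_1 = (+0.2354, -0.9719)
n_2 = (+0.9933, +0.1154)
n_3 = (+0.6286, +0.7777)
n_4 = (-0.6692, +0.7431)
n_5 = (-0.9995, +0.0317)
n_6 = (-0.9693, -0.2460)
  (0,1): δ = 108.96°  ·
  (0,2): δ = 25.95°  ·
  (0,3): δ = 18.48°  ·
  (0,4): δ = 99.43°  ·
  (0,5): δ = 145.61°  ·
  (0,6): δ = 161.67°  ·
  (1,2): δ = 96.99°  ·
  (1,3): δ = 52.57°  ·
  (1,4): δ = 28.39°  ·
  (1,5): δ = 74.57°  ·
  (1,6): δ = 90.63°  ·
  (2,3): δ = 135.58°  ·
  (2,4): δ = 54.62°  ·
  (2,5): δ = 8.44°  ✓
  (2,6): δ = 7.62°  ✓
  (3,4): δ = 99.05°  ·
  (3,5): δ = 52.87°  ·
  (3,6): δ = 36.81°  ·
  (4,5): δ = 133.82°  ·
  (4,6): δ = 117.76°  ·
  (5,6): δ = 163.94°  ·
antipodal pairs: 2

count = 2; pairs: (2,5), (2,6)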